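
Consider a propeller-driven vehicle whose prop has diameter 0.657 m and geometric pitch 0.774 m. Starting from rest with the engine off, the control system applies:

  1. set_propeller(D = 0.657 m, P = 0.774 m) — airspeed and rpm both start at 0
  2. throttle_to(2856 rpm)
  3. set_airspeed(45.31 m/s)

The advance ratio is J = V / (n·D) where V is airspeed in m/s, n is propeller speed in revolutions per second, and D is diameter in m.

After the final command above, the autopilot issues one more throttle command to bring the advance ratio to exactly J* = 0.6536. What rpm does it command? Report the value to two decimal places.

set_propeller: D = 0.657 m, P = 0.774 m (p = P/D = 1.178082); state ← (V=0, rpm=0)
throttle_to(2856): rpm ← 2856
set_airspeed(45.31): V ← 45.31 m/s
final state: V = 45.31 m/s, rpm = 2856 → n = rpm/60 = 47.600000 rev/s
target J* = 0.6536; solve J* = V/(n·D) for n: n = V/(J*·D) = 45.31/(0.6536 × 0.657) = 105.515594 rev/s
rpm = 60·n = 6330.935654

rpm = 6330.94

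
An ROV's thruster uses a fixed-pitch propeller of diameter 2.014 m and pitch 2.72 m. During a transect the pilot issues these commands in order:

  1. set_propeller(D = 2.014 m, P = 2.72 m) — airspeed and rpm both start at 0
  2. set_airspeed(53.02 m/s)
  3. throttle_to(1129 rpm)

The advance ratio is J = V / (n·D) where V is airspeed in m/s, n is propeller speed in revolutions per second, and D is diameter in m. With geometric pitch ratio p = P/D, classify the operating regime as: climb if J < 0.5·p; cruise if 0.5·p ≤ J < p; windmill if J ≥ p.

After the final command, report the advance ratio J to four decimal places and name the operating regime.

J = 1.3991, regime = windmill

set_propeller: D = 2.014 m, P = 2.72 m (p = P/D = 1.350546); state ← (V=0, rpm=0)
set_airspeed(53.02): V ← 53.02 m/s
throttle_to(1129): rpm ← 1129
final state: V = 53.02 m/s, rpm = 1129 → n = rpm/60 = 18.816667 rev/s
J = V / (n·D) = 53.02 / (18.816667 × 2.014) = 1.399064
regime bands: climb J<0.6753 | cruise [0.6753, 1.3505) | windmill J≥1.3505
J = 1.3991 → windmill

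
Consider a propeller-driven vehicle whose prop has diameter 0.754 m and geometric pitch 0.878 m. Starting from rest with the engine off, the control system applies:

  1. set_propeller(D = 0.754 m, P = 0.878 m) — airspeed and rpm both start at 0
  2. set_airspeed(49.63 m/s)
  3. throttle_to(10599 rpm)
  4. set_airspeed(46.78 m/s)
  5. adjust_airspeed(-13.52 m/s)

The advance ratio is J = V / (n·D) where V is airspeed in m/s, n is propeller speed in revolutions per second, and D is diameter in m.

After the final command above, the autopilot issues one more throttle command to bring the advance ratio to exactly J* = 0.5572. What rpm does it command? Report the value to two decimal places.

set_propeller: D = 0.754 m, P = 0.878 m (p = P/D = 1.164456); state ← (V=0, rpm=0)
set_airspeed(49.63): V ← 49.63 m/s
throttle_to(10599): rpm ← 10599
set_airspeed(46.78): V ← 46.78 m/s
adjust_airspeed(-13.52): V ← 46.78 -13.52 = 33.26 m/s
final state: V = 33.26 m/s, rpm = 10599 → n = rpm/60 = 176.650000 rev/s
target J* = 0.5572; solve J* = V/(n·D) for n: n = V/(J*·D) = 33.26/(0.5572 × 0.754) = 79.166199 rev/s
rpm = 60·n = 4749.971913

rpm = 4749.97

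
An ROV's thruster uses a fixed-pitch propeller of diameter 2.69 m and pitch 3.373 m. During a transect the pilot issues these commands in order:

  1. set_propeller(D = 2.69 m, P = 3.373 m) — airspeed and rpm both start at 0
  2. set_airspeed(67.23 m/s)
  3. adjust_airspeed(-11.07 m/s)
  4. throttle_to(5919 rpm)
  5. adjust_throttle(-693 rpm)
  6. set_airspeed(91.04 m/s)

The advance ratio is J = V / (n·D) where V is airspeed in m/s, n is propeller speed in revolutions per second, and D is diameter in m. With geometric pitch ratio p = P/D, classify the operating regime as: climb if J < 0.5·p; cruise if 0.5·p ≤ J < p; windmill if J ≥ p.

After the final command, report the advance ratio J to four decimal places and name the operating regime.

J = 0.3886, regime = climb

set_propeller: D = 2.69 m, P = 3.373 m (p = P/D = 1.253903); state ← (V=0, rpm=0)
set_airspeed(67.23): V ← 67.23 m/s
adjust_airspeed(-11.07): V ← 67.23 -11.07 = 56.16 m/s
throttle_to(5919): rpm ← 5919
adjust_throttle(-693): rpm ← 5919 -693 = 5226
set_airspeed(91.04): V ← 91.04 m/s
final state: V = 91.04 m/s, rpm = 5226 → n = rpm/60 = 87.100000 rev/s
J = V / (n·D) = 91.04 / (87.100000 × 2.69) = 0.388563
regime bands: climb J<0.6270 | cruise [0.6270, 1.2539) | windmill J≥1.2539
J = 0.3886 → climb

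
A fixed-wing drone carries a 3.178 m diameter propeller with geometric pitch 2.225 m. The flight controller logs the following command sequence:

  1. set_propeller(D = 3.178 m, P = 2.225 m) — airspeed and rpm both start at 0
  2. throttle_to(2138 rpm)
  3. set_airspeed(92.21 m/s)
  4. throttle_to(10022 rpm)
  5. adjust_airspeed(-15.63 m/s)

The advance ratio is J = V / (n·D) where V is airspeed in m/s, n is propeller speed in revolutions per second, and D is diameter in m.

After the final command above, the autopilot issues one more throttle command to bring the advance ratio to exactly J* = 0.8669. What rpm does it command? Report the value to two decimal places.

set_propeller: D = 3.178 m, P = 2.225 m (p = P/D = 0.700126); state ← (V=0, rpm=0)
throttle_to(2138): rpm ← 2138
set_airspeed(92.21): V ← 92.21 m/s
throttle_to(10022): rpm ← 10022
adjust_airspeed(-15.63): V ← 92.21 -15.63 = 76.58 m/s
final state: V = 76.58 m/s, rpm = 10022 → n = rpm/60 = 167.033333 rev/s
target J* = 0.8669; solve J* = V/(n·D) for n: n = V/(J*·D) = 76.58/(0.8669 × 3.178) = 27.796650 rev/s
rpm = 60·n = 1667.799029

rpm = 1667.80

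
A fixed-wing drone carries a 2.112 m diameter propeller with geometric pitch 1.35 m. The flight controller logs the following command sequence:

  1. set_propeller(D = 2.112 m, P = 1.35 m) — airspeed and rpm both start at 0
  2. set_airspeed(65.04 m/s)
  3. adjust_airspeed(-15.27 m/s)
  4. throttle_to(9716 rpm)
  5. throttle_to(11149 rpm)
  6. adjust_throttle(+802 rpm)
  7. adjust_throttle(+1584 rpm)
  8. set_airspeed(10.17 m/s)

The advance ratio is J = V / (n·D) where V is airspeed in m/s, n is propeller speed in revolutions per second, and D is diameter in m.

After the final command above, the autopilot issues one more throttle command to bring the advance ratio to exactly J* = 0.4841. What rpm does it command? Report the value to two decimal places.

rpm = 596.82

set_propeller: D = 2.112 m, P = 1.35 m (p = P/D = 0.639205); state ← (V=0, rpm=0)
set_airspeed(65.04): V ← 65.04 m/s
adjust_airspeed(-15.27): V ← 65.04 -15.27 = 49.77 m/s
throttle_to(9716): rpm ← 9716
throttle_to(11149): rpm ← 11149
adjust_throttle(+802): rpm ← 11149 +802 = 11951
adjust_throttle(+1584): rpm ← 11951 +1584 = 13535
set_airspeed(10.17): V ← 10.17 m/s
final state: V = 10.17 m/s, rpm = 13535 → n = rpm/60 = 225.583333 rev/s
target J* = 0.4841; solve J* = V/(n·D) for n: n = V/(J*·D) = 10.17/(0.4841 × 2.112) = 9.946996 rev/s
rpm = 60·n = 596.819778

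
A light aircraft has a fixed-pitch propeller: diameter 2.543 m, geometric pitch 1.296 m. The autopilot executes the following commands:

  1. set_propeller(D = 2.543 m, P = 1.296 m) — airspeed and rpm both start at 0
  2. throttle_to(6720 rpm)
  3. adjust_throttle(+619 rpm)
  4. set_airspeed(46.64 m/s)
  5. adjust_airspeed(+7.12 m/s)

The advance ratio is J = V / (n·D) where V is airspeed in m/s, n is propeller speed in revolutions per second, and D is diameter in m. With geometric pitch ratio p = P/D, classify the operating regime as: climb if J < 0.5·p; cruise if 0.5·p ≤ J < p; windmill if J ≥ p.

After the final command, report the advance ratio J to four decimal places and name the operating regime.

J = 0.1728, regime = climb

set_propeller: D = 2.543 m, P = 1.296 m (p = P/D = 0.509634); state ← (V=0, rpm=0)
throttle_to(6720): rpm ← 6720
adjust_throttle(+619): rpm ← 6720 +619 = 7339
set_airspeed(46.64): V ← 46.64 m/s
adjust_airspeed(+7.12): V ← 46.64 +7.12 = 53.76 m/s
final state: V = 53.76 m/s, rpm = 7339 → n = rpm/60 = 122.316667 rev/s
J = V / (n·D) = 53.76 / (122.316667 × 2.543) = 0.172833
regime bands: climb J<0.2548 | cruise [0.2548, 0.5096) | windmill J≥0.5096
J = 0.1728 → climb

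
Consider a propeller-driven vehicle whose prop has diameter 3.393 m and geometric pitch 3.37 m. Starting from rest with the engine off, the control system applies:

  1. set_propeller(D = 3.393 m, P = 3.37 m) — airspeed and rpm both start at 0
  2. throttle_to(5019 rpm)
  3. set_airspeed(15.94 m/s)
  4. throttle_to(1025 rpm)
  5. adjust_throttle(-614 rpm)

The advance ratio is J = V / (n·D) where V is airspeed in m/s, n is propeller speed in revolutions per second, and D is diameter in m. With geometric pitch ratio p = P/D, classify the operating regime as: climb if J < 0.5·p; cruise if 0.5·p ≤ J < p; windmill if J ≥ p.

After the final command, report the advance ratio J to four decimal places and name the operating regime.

set_propeller: D = 3.393 m, P = 3.37 m (p = P/D = 0.993221); state ← (V=0, rpm=0)
throttle_to(5019): rpm ← 5019
set_airspeed(15.94): V ← 15.94 m/s
throttle_to(1025): rpm ← 1025
adjust_throttle(-614): rpm ← 1025 -614 = 411
final state: V = 15.94 m/s, rpm = 411 → n = rpm/60 = 6.850000 rev/s
J = V / (n·D) = 15.94 / (6.850000 × 3.393) = 0.685826
regime bands: climb J<0.4966 | cruise [0.4966, 0.9932) | windmill J≥0.9932
J = 0.6858 → cruise

J = 0.6858, regime = cruise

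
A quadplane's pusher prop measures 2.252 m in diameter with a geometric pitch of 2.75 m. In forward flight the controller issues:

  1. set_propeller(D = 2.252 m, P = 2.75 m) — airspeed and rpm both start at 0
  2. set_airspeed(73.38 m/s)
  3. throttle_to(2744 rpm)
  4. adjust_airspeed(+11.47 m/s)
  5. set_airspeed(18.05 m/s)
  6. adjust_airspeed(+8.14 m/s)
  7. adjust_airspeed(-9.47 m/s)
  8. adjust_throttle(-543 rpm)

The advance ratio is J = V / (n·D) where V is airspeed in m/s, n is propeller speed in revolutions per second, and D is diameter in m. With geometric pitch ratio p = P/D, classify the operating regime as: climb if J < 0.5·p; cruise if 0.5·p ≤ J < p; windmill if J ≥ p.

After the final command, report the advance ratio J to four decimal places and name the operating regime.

set_propeller: D = 2.252 m, P = 2.75 m (p = P/D = 1.221137); state ← (V=0, rpm=0)
set_airspeed(73.38): V ← 73.38 m/s
throttle_to(2744): rpm ← 2744
adjust_airspeed(+11.47): V ← 73.38 +11.47 = 84.85 m/s
set_airspeed(18.05): V ← 18.05 m/s
adjust_airspeed(+8.14): V ← 18.05 +8.14 = 26.19 m/s
adjust_airspeed(-9.47): V ← 26.19 -9.47 = 16.72 m/s
adjust_throttle(-543): rpm ← 2744 -543 = 2201
final state: V = 16.72 m/s, rpm = 2201 → n = rpm/60 = 36.683333 rev/s
J = V / (n·D) = 16.72 / (36.683333 × 2.252) = 0.202395
regime bands: climb J<0.6106 | cruise [0.6106, 1.2211) | windmill J≥1.2211
J = 0.2024 → climb

J = 0.2024, regime = climb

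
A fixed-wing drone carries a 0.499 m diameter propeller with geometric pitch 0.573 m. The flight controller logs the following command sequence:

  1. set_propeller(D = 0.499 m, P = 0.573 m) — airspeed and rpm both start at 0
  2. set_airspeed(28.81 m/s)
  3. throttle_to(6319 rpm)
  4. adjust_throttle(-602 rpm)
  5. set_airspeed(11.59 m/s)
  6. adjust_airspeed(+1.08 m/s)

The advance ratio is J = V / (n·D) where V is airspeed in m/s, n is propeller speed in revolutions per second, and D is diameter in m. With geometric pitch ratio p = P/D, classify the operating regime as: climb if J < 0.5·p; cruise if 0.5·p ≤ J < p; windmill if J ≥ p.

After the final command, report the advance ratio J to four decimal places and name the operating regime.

set_propeller: D = 0.499 m, P = 0.573 m (p = P/D = 1.148297); state ← (V=0, rpm=0)
set_airspeed(28.81): V ← 28.81 m/s
throttle_to(6319): rpm ← 6319
adjust_throttle(-602): rpm ← 6319 -602 = 5717
set_airspeed(11.59): V ← 11.59 m/s
adjust_airspeed(+1.08): V ← 11.59 +1.08 = 12.67 m/s
final state: V = 12.67 m/s, rpm = 5717 → n = rpm/60 = 95.283333 rev/s
J = V / (n·D) = 12.67 / (95.283333 × 0.499) = 0.266477
regime bands: climb J<0.5741 | cruise [0.5741, 1.1483) | windmill J≥1.1483
J = 0.2665 → climb

J = 0.2665, regime = climb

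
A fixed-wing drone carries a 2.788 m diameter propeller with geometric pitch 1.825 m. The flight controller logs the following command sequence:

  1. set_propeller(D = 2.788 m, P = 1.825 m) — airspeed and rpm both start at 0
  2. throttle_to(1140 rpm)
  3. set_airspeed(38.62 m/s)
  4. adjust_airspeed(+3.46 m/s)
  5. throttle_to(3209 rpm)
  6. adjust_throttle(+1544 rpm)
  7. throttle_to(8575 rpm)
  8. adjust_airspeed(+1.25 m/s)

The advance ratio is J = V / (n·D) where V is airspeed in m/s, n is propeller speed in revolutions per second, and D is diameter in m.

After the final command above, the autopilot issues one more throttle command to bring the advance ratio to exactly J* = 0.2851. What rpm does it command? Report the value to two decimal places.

rpm = 3270.77

set_propeller: D = 2.788 m, P = 1.825 m (p = P/D = 0.654591); state ← (V=0, rpm=0)
throttle_to(1140): rpm ← 1140
set_airspeed(38.62): V ← 38.62 m/s
adjust_airspeed(+3.46): V ← 38.62 +3.46 = 42.08 m/s
throttle_to(3209): rpm ← 3209
adjust_throttle(+1544): rpm ← 3209 +1544 = 4753
throttle_to(8575): rpm ← 8575
adjust_airspeed(+1.25): V ← 42.08 +1.25 = 43.33 m/s
final state: V = 43.33 m/s, rpm = 8575 → n = rpm/60 = 142.916667 rev/s
target J* = 0.2851; solve J* = V/(n·D) for n: n = V/(J*·D) = 43.33/(0.2851 × 2.788) = 54.512827 rev/s
rpm = 60·n = 3270.769601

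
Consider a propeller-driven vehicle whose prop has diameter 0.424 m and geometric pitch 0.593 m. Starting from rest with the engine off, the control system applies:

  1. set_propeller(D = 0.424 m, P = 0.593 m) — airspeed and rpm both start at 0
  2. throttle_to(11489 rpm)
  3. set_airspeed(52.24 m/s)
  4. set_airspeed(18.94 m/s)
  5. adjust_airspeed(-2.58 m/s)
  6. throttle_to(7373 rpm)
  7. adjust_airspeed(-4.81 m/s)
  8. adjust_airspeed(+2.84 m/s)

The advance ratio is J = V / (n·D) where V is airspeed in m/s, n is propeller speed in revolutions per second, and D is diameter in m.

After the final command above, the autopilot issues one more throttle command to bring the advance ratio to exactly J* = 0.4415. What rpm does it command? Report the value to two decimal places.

rpm = 4612.28

set_propeller: D = 0.424 m, P = 0.593 m (p = P/D = 1.398585); state ← (V=0, rpm=0)
throttle_to(11489): rpm ← 11489
set_airspeed(52.24): V ← 52.24 m/s
set_airspeed(18.94): V ← 18.94 m/s
adjust_airspeed(-2.58): V ← 18.94 -2.58 = 16.36 m/s
throttle_to(7373): rpm ← 7373
adjust_airspeed(-4.81): V ← 16.36 -4.81 = 11.55 m/s
adjust_airspeed(+2.84): V ← 11.55 +2.84 = 14.39 m/s
final state: V = 14.39 m/s, rpm = 7373 → n = rpm/60 = 122.883333 rev/s
target J* = 0.4415; solve J* = V/(n·D) for n: n = V/(J*·D) = 14.39/(0.4415 × 0.424) = 76.871301 rev/s
rpm = 60·n = 4612.278040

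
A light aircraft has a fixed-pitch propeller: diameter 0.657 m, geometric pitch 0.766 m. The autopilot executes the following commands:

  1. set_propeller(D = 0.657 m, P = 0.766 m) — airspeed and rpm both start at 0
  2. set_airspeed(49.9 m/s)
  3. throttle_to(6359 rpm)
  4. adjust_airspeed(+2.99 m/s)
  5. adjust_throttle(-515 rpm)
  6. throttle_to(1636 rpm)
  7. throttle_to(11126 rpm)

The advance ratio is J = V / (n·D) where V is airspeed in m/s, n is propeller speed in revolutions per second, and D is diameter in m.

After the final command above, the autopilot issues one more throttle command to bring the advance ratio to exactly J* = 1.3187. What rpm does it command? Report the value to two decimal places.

rpm = 3662.80

set_propeller: D = 0.657 m, P = 0.766 m (p = P/D = 1.165906); state ← (V=0, rpm=0)
set_airspeed(49.9): V ← 49.9 m/s
throttle_to(6359): rpm ← 6359
adjust_airspeed(+2.99): V ← 49.9 +2.99 = 52.89 m/s
adjust_throttle(-515): rpm ← 6359 -515 = 5844
throttle_to(1636): rpm ← 1636
throttle_to(11126): rpm ← 11126
final state: V = 52.89 m/s, rpm = 11126 → n = rpm/60 = 185.433333 rev/s
target J* = 1.3187; solve J* = V/(n·D) for n: n = V/(J*·D) = 52.89/(1.3187 × 0.657) = 61.046700 rev/s
rpm = 60·n = 3662.801992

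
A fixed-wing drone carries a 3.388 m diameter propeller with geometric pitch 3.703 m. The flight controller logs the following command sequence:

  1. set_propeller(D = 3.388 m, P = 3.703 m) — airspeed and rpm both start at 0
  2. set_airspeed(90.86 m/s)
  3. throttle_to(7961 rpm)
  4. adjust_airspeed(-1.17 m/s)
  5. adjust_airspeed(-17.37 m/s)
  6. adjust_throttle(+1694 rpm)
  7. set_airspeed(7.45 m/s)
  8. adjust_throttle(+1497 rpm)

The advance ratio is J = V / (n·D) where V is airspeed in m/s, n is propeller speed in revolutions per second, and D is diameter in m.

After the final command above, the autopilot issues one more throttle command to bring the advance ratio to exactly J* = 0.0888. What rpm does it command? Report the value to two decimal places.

set_propeller: D = 3.388 m, P = 3.703 m (p = P/D = 1.092975); state ← (V=0, rpm=0)
set_airspeed(90.86): V ← 90.86 m/s
throttle_to(7961): rpm ← 7961
adjust_airspeed(-1.17): V ← 90.86 -1.17 = 89.69 m/s
adjust_airspeed(-17.37): V ← 89.69 -17.37 = 72.32 m/s
adjust_throttle(+1694): rpm ← 7961 +1694 = 9655
set_airspeed(7.45): V ← 7.45 m/s
adjust_throttle(+1497): rpm ← 9655 +1497 = 11152
final state: V = 7.45 m/s, rpm = 11152 → n = rpm/60 = 185.866667 rev/s
target J* = 0.0888; solve J* = V/(n·D) for n: n = V/(J*·D) = 7.45/(0.0888 × 3.388) = 24.762809 rev/s
rpm = 60·n = 1485.768531

rpm = 1485.77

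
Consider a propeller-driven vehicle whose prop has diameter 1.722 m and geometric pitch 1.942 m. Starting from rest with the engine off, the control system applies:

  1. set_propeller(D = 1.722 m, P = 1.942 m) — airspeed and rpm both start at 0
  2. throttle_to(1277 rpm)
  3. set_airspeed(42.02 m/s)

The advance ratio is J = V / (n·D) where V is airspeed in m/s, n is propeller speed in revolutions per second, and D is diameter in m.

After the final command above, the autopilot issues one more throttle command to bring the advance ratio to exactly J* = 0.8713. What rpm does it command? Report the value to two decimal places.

set_propeller: D = 1.722 m, P = 1.942 m (p = P/D = 1.127758); state ← (V=0, rpm=0)
throttle_to(1277): rpm ← 1277
set_airspeed(42.02): V ← 42.02 m/s
final state: V = 42.02 m/s, rpm = 1277 → n = rpm/60 = 21.283333 rev/s
target J* = 0.8713; solve J* = V/(n·D) for n: n = V/(J*·D) = 42.02/(0.8713 × 1.722) = 28.006265 rev/s
rpm = 60·n = 1680.375873

rpm = 1680.38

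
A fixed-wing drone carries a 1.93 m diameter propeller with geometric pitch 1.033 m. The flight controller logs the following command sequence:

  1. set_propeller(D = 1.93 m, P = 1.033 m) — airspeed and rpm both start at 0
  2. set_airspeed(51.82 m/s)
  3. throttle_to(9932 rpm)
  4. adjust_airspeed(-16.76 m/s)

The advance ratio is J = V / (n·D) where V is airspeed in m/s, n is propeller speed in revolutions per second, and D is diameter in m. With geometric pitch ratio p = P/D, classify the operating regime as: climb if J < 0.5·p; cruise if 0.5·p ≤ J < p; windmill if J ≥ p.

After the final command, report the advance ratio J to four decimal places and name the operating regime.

J = 0.1097, regime = climb

set_propeller: D = 1.93 m, P = 1.033 m (p = P/D = 0.535233); state ← (V=0, rpm=0)
set_airspeed(51.82): V ← 51.82 m/s
throttle_to(9932): rpm ← 9932
adjust_airspeed(-16.76): V ← 51.82 -16.76 = 35.06 m/s
final state: V = 35.06 m/s, rpm = 9932 → n = rpm/60 = 165.533333 rev/s
J = V / (n·D) = 35.06 / (165.533333 × 1.93) = 0.109741
regime bands: climb J<0.2676 | cruise [0.2676, 0.5352) | windmill J≥0.5352
J = 0.1097 → climb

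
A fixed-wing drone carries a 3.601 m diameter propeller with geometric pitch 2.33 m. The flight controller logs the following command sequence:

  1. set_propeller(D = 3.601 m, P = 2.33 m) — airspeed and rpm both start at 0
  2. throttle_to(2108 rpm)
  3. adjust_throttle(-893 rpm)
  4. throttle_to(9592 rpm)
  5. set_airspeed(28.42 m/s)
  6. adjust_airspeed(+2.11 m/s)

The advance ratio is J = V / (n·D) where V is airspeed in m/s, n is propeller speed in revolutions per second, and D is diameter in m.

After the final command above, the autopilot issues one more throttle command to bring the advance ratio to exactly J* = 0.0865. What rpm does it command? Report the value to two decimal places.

set_propeller: D = 3.601 m, P = 2.33 m (p = P/D = 0.647042); state ← (V=0, rpm=0)
throttle_to(2108): rpm ← 2108
adjust_throttle(-893): rpm ← 2108 -893 = 1215
throttle_to(9592): rpm ← 9592
set_airspeed(28.42): V ← 28.42 m/s
adjust_airspeed(+2.11): V ← 28.42 +2.11 = 30.53 m/s
final state: V = 30.53 m/s, rpm = 9592 → n = rpm/60 = 159.866667 rev/s
target J* = 0.0865; solve J* = V/(n·D) for n: n = V/(J*·D) = 30.53/(0.0865 × 3.601) = 98.013879 rev/s
rpm = 60·n = 5880.832717

rpm = 5880.83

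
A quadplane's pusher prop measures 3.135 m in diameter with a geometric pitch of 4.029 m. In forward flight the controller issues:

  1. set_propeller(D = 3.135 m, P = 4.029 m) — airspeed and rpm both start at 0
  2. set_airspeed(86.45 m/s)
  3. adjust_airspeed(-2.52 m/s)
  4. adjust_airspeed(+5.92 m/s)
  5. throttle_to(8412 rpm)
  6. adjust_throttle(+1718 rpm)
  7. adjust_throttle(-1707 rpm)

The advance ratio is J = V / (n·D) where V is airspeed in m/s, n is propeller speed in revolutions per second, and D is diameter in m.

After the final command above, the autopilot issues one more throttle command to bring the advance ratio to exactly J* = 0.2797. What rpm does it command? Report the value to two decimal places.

rpm = 6148.08

set_propeller: D = 3.135 m, P = 4.029 m (p = P/D = 1.285167); state ← (V=0, rpm=0)
set_airspeed(86.45): V ← 86.45 m/s
adjust_airspeed(-2.52): V ← 86.45 -2.52 = 83.93 m/s
adjust_airspeed(+5.92): V ← 83.93 +5.92 = 89.85 m/s
throttle_to(8412): rpm ← 8412
adjust_throttle(+1718): rpm ← 8412 +1718 = 10130
adjust_throttle(-1707): rpm ← 10130 -1707 = 8423
final state: V = 89.85 m/s, rpm = 8423 → n = rpm/60 = 140.383333 rev/s
target J* = 0.2797; solve J* = V/(n·D) for n: n = V/(J*·D) = 89.85/(0.2797 × 3.135) = 102.467955 rev/s
rpm = 60·n = 6148.077315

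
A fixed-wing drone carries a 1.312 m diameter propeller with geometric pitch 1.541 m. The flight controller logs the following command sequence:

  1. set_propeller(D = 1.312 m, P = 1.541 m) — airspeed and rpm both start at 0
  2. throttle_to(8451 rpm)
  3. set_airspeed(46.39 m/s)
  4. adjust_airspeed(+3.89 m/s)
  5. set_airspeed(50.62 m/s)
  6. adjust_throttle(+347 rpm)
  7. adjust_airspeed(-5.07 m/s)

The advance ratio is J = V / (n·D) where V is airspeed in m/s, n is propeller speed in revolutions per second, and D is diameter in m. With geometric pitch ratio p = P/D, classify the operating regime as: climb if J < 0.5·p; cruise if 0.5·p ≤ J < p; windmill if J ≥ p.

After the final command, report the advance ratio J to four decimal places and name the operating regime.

set_propeller: D = 1.312 m, P = 1.541 m (p = P/D = 1.174543); state ← (V=0, rpm=0)
throttle_to(8451): rpm ← 8451
set_airspeed(46.39): V ← 46.39 m/s
adjust_airspeed(+3.89): V ← 46.39 +3.89 = 50.28 m/s
set_airspeed(50.62): V ← 50.62 m/s
adjust_throttle(+347): rpm ← 8451 +347 = 8798
adjust_airspeed(-5.07): V ← 50.62 -5.07 = 45.55 m/s
final state: V = 45.55 m/s, rpm = 8798 → n = rpm/60 = 146.633333 rev/s
J = V / (n·D) = 45.55 / (146.633333 × 1.312) = 0.236767
regime bands: climb J<0.5873 | cruise [0.5873, 1.1745) | windmill J≥1.1745
J = 0.2368 → climb

J = 0.2368, regime = climb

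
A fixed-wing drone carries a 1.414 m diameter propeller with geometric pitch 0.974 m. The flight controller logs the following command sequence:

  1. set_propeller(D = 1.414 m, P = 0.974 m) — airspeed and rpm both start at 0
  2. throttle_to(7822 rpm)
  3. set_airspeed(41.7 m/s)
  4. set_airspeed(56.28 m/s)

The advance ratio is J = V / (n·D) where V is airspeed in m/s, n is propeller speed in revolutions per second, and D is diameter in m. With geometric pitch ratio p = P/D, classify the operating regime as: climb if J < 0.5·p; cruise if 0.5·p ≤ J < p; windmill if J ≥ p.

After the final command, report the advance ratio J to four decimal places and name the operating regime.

set_propeller: D = 1.414 m, P = 0.974 m (p = P/D = 0.688826); state ← (V=0, rpm=0)
throttle_to(7822): rpm ← 7822
set_airspeed(41.7): V ← 41.7 m/s
set_airspeed(56.28): V ← 56.28 m/s
final state: V = 56.28 m/s, rpm = 7822 → n = rpm/60 = 130.366667 rev/s
J = V / (n·D) = 56.28 / (130.366667 × 1.414) = 0.305308
regime bands: climb J<0.3444 | cruise [0.3444, 0.6888) | windmill J≥0.6888
J = 0.3053 → climb

J = 0.3053, regime = climb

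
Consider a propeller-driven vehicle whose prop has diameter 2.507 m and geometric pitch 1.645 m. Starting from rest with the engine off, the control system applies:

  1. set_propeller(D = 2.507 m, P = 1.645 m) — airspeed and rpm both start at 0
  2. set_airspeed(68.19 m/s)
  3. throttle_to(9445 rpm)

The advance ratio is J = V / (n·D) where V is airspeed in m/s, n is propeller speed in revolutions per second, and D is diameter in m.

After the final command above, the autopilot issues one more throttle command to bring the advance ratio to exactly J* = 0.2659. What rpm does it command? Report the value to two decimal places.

set_propeller: D = 2.507 m, P = 1.645 m (p = P/D = 0.656163); state ← (V=0, rpm=0)
set_airspeed(68.19): V ← 68.19 m/s
throttle_to(9445): rpm ← 9445
final state: V = 68.19 m/s, rpm = 9445 → n = rpm/60 = 157.416667 rev/s
target J* = 0.2659; solve J* = V/(n·D) for n: n = V/(J*·D) = 68.19/(0.2659 × 2.507) = 102.293495 rev/s
rpm = 60·n = 6137.609728

rpm = 6137.61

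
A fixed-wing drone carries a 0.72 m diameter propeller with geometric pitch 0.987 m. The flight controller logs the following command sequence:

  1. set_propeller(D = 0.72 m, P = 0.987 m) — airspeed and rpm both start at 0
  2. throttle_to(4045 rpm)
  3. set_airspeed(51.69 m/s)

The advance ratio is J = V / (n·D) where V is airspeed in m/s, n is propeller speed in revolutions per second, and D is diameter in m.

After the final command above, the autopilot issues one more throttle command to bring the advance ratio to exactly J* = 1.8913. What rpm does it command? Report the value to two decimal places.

rpm = 2277.53

set_propeller: D = 0.72 m, P = 0.987 m (p = P/D = 1.370833); state ← (V=0, rpm=0)
throttle_to(4045): rpm ← 4045
set_airspeed(51.69): V ← 51.69 m/s
final state: V = 51.69 m/s, rpm = 4045 → n = rpm/60 = 67.416667 rev/s
target J* = 1.8913; solve J* = V/(n·D) for n: n = V/(J*·D) = 51.69/(1.8913 × 0.72) = 37.958900 rev/s
rpm = 60·n = 2277.533971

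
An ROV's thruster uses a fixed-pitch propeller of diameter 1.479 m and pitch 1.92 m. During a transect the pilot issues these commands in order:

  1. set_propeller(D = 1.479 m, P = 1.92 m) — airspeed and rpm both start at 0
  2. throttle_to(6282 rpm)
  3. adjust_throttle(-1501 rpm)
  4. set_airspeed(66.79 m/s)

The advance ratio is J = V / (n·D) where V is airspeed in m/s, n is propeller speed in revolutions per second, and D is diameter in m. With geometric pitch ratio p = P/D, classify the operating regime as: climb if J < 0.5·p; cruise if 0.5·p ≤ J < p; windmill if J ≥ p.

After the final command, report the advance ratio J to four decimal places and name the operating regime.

J = 0.5667, regime = climb

set_propeller: D = 1.479 m, P = 1.92 m (p = P/D = 1.298174); state ← (V=0, rpm=0)
throttle_to(6282): rpm ← 6282
adjust_throttle(-1501): rpm ← 6282 -1501 = 4781
set_airspeed(66.79): V ← 66.79 m/s
final state: V = 66.79 m/s, rpm = 4781 → n = rpm/60 = 79.683333 rev/s
J = V / (n·D) = 66.79 / (79.683333 × 1.479) = 0.566729
regime bands: climb J<0.6491 | cruise [0.6491, 1.2982) | windmill J≥1.2982
J = 0.5667 → climb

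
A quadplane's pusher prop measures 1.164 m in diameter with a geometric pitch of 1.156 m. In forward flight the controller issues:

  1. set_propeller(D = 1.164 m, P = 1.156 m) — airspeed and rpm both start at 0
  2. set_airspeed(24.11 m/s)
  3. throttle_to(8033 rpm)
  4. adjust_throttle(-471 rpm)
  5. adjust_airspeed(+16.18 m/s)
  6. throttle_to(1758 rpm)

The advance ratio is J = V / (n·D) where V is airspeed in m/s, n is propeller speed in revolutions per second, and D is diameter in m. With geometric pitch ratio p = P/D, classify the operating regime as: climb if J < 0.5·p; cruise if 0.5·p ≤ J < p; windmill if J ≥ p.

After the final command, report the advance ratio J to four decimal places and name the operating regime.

J = 1.1813, regime = windmill

set_propeller: D = 1.164 m, P = 1.156 m (p = P/D = 0.993127); state ← (V=0, rpm=0)
set_airspeed(24.11): V ← 24.11 m/s
throttle_to(8033): rpm ← 8033
adjust_throttle(-471): rpm ← 8033 -471 = 7562
adjust_airspeed(+16.18): V ← 24.11 +16.18 = 40.29 m/s
throttle_to(1758): rpm ← 1758
final state: V = 40.29 m/s, rpm = 1758 → n = rpm/60 = 29.300000 rev/s
J = V / (n·D) = 40.29 / (29.300000 × 1.164) = 1.181345
regime bands: climb J<0.4966 | cruise [0.4966, 0.9931) | windmill J≥0.9931
J = 1.1813 → windmill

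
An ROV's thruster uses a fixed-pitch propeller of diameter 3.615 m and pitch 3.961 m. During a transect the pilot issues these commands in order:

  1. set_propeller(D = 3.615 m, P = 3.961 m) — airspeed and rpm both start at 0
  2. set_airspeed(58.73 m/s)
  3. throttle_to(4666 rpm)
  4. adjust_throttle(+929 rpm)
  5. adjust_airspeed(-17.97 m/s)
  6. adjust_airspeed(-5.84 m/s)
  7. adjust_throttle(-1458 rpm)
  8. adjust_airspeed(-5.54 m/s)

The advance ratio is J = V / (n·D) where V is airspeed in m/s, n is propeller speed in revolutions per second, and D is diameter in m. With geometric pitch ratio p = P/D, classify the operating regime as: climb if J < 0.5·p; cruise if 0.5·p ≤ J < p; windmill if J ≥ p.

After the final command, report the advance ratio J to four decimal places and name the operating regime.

J = 0.1179, regime = climb

set_propeller: D = 3.615 m, P = 3.961 m (p = P/D = 1.095712); state ← (V=0, rpm=0)
set_airspeed(58.73): V ← 58.73 m/s
throttle_to(4666): rpm ← 4666
adjust_throttle(+929): rpm ← 4666 +929 = 5595
adjust_airspeed(-17.97): V ← 58.73 -17.97 = 40.76 m/s
adjust_airspeed(-5.84): V ← 40.76 -5.84 = 34.92 m/s
adjust_throttle(-1458): rpm ← 5595 -1458 = 4137
adjust_airspeed(-5.54): V ← 34.92 -5.54 = 29.38 m/s
final state: V = 29.38 m/s, rpm = 4137 → n = rpm/60 = 68.950000 rev/s
J = V / (n·D) = 29.38 / (68.950000 × 3.615) = 0.117872
regime bands: climb J<0.5479 | cruise [0.5479, 1.0957) | windmill J≥1.0957
J = 0.1179 → climb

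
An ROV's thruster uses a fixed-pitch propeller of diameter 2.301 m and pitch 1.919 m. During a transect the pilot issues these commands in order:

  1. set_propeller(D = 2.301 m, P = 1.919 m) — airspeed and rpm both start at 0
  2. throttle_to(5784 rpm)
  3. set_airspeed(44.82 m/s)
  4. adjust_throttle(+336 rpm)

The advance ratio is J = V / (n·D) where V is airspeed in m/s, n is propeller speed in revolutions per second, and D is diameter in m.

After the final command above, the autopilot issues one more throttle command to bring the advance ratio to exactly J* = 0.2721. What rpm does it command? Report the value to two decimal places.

set_propeller: D = 2.301 m, P = 1.919 m (p = P/D = 0.833985); state ← (V=0, rpm=0)
throttle_to(5784): rpm ← 5784
set_airspeed(44.82): V ← 44.82 m/s
adjust_throttle(+336): rpm ← 5784 +336 = 6120
final state: V = 44.82 m/s, rpm = 6120 → n = rpm/60 = 102.000000 rev/s
target J* = 0.2721; solve J* = V/(n·D) for n: n = V/(J*·D) = 44.82/(0.2721 × 2.301) = 71.585769 rev/s
rpm = 60·n = 4295.146111

rpm = 4295.15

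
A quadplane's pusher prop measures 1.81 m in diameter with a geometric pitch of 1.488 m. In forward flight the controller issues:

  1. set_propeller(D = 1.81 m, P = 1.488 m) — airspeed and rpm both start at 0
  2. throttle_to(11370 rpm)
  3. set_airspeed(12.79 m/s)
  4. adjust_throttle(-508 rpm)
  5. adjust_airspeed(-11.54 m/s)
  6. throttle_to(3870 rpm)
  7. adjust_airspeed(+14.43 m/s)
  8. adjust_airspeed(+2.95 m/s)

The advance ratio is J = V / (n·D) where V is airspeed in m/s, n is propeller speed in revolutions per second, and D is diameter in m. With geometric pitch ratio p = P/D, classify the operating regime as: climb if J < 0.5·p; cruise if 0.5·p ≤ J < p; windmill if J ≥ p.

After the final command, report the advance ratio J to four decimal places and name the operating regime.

set_propeller: D = 1.81 m, P = 1.488 m (p = P/D = 0.822099); state ← (V=0, rpm=0)
throttle_to(11370): rpm ← 11370
set_airspeed(12.79): V ← 12.79 m/s
adjust_throttle(-508): rpm ← 11370 -508 = 10862
adjust_airspeed(-11.54): V ← 12.79 -11.54 = 1.25 m/s
throttle_to(3870): rpm ← 3870
adjust_airspeed(+14.43): V ← 1.25 +14.43 = 15.68 m/s
adjust_airspeed(+2.95): V ← 15.68 +2.95 = 18.63 m/s
final state: V = 18.63 m/s, rpm = 3870 → n = rpm/60 = 64.500000 rev/s
J = V / (n·D) = 18.63 / (64.500000 × 1.81) = 0.159579
regime bands: climb J<0.4110 | cruise [0.4110, 0.8221) | windmill J≥0.8221
J = 0.1596 → climb

J = 0.1596, regime = climb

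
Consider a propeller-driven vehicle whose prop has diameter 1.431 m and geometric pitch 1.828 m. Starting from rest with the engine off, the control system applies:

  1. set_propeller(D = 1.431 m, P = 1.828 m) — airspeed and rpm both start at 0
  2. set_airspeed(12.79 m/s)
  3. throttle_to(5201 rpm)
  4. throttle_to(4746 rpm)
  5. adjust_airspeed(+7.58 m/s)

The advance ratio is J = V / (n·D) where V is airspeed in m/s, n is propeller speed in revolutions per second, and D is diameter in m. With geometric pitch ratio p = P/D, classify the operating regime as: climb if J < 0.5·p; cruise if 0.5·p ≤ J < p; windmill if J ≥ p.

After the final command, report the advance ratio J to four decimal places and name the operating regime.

set_propeller: D = 1.431 m, P = 1.828 m (p = P/D = 1.277428); state ← (V=0, rpm=0)
set_airspeed(12.79): V ← 12.79 m/s
throttle_to(5201): rpm ← 5201
throttle_to(4746): rpm ← 4746
adjust_airspeed(+7.58): V ← 12.79 +7.58 = 20.37 m/s
final state: V = 20.37 m/s, rpm = 4746 → n = rpm/60 = 79.100000 rev/s
J = V / (n·D) = 20.37 / (79.100000 × 1.431) = 0.179960
regime bands: climb J<0.6387 | cruise [0.6387, 1.2774) | windmill J≥1.2774
J = 0.1800 → climb

J = 0.1800, regime = climb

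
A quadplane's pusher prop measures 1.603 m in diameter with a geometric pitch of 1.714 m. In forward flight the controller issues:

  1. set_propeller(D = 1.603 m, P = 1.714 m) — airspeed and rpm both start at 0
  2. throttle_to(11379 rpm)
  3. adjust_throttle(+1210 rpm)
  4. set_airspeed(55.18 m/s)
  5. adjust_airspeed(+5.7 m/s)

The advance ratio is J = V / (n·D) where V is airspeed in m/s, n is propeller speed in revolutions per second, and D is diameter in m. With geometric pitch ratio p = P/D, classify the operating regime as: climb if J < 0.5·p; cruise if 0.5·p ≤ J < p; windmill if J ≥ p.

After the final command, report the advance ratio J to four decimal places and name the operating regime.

set_propeller: D = 1.603 m, P = 1.714 m (p = P/D = 1.069245); state ← (V=0, rpm=0)
throttle_to(11379): rpm ← 11379
adjust_throttle(+1210): rpm ← 11379 +1210 = 12589
set_airspeed(55.18): V ← 55.18 m/s
adjust_airspeed(+5.7): V ← 55.18 +5.7 = 60.88 m/s
final state: V = 60.88 m/s, rpm = 12589 → n = rpm/60 = 209.816667 rev/s
J = V / (n·D) = 60.88 / (209.816667 × 1.603) = 0.181009
regime bands: climb J<0.5346 | cruise [0.5346, 1.0692) | windmill J≥1.0692
J = 0.1810 → climb

J = 0.1810, regime = climb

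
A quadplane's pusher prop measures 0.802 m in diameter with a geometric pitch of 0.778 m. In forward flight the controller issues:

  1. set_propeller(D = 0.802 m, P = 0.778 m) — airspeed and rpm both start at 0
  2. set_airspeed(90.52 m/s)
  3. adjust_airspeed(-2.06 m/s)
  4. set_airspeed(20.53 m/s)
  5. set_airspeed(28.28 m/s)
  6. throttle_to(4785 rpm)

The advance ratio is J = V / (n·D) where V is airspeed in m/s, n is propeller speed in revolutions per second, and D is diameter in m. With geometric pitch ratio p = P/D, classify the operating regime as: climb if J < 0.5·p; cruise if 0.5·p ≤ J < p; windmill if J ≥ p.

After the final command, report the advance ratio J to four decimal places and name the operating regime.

set_propeller: D = 0.802 m, P = 0.778 m (p = P/D = 0.970075); state ← (V=0, rpm=0)
set_airspeed(90.52): V ← 90.52 m/s
adjust_airspeed(-2.06): V ← 90.52 -2.06 = 88.46 m/s
set_airspeed(20.53): V ← 20.53 m/s
set_airspeed(28.28): V ← 28.28 m/s
throttle_to(4785): rpm ← 4785
final state: V = 28.28 m/s, rpm = 4785 → n = rpm/60 = 79.750000 rev/s
J = V / (n·D) = 28.28 / (79.750000 × 0.802) = 0.442155
regime bands: climb J<0.4850 | cruise [0.4850, 0.9701) | windmill J≥0.9701
J = 0.4422 → climb

J = 0.4422, regime = climb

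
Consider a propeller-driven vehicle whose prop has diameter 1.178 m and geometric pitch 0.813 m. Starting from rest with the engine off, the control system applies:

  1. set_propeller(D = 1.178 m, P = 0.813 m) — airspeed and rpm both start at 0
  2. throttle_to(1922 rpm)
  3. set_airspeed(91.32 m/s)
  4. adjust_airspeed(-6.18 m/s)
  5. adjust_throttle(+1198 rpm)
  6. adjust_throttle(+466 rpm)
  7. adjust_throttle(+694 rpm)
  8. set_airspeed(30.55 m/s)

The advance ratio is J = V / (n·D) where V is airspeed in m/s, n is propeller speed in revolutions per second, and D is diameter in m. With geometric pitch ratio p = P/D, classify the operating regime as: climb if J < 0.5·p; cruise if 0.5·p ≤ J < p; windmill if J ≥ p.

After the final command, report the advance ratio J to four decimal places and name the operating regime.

J = 0.3636, regime = cruise

set_propeller: D = 1.178 m, P = 0.813 m (p = P/D = 0.690153); state ← (V=0, rpm=0)
throttle_to(1922): rpm ← 1922
set_airspeed(91.32): V ← 91.32 m/s
adjust_airspeed(-6.18): V ← 91.32 -6.18 = 85.14 m/s
adjust_throttle(+1198): rpm ← 1922 +1198 = 3120
adjust_throttle(+466): rpm ← 3120 +466 = 3586
adjust_throttle(+694): rpm ← 3586 +694 = 4280
set_airspeed(30.55): V ← 30.55 m/s
final state: V = 30.55 m/s, rpm = 4280 → n = rpm/60 = 71.333333 rev/s
J = V / (n·D) = 30.55 / (71.333333 × 1.178) = 0.363558
regime bands: climb J<0.3451 | cruise [0.3451, 0.6902) | windmill J≥0.6902
J = 0.3636 → cruise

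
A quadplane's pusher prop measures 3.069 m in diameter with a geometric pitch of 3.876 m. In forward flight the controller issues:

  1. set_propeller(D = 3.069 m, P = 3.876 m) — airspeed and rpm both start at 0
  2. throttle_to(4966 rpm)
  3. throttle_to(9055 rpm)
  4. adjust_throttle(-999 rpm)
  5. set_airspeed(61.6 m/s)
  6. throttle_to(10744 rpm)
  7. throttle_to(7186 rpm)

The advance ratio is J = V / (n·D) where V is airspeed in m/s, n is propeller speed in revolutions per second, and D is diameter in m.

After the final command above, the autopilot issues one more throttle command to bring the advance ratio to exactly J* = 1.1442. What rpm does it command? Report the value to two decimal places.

rpm = 1052.53

set_propeller: D = 3.069 m, P = 3.876 m (p = P/D = 1.262952); state ← (V=0, rpm=0)
throttle_to(4966): rpm ← 4966
throttle_to(9055): rpm ← 9055
adjust_throttle(-999): rpm ← 9055 -999 = 8056
set_airspeed(61.6): V ← 61.6 m/s
throttle_to(10744): rpm ← 10744
throttle_to(7186): rpm ← 7186
final state: V = 61.6 m/s, rpm = 7186 → n = rpm/60 = 119.766667 rev/s
target J* = 1.1442; solve J* = V/(n·D) for n: n = V/(J*·D) = 61.6/(1.1442 × 3.069) = 17.542112 rev/s
rpm = 60·n = 1052.526722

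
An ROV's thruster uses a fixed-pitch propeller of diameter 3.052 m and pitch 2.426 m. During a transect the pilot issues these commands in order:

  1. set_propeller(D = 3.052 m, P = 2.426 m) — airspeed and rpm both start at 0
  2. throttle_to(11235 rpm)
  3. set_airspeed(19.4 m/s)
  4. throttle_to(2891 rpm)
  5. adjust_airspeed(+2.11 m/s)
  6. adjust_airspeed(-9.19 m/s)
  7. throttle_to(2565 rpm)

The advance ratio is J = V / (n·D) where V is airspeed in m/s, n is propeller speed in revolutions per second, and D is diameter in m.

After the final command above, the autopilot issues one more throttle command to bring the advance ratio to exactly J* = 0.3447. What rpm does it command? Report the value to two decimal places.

set_propeller: D = 3.052 m, P = 2.426 m (p = P/D = 0.794889); state ← (V=0, rpm=0)
throttle_to(11235): rpm ← 11235
set_airspeed(19.4): V ← 19.4 m/s
throttle_to(2891): rpm ← 2891
adjust_airspeed(+2.11): V ← 19.4 +2.11 = 21.51 m/s
adjust_airspeed(-9.19): V ← 21.51 -9.19 = 12.32 m/s
throttle_to(2565): rpm ← 2565
final state: V = 12.32 m/s, rpm = 2565 → n = rpm/60 = 42.750000 rev/s
target J* = 0.3447; solve J* = V/(n·D) for n: n = V/(J*·D) = 12.32/(0.3447 × 3.052) = 11.710755 rev/s
rpm = 60·n = 702.645300

rpm = 702.65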